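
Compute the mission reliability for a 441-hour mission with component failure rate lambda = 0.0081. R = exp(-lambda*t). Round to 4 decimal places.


lambda = 0.0081
mission_time = 441
lambda * t = 0.0081 * 441 = 3.5721
R = exp(-3.5721)
R = 0.0281

0.0281


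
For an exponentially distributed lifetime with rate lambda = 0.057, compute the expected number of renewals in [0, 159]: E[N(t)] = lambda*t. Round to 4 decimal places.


lambda = 0.057
t = 159
E[N(t)] = lambda * t
E[N(t)] = 0.057 * 159
E[N(t)] = 9.063

9.063


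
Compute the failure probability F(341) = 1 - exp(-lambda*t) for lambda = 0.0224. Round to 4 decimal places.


lambda = 0.0224, t = 341
lambda * t = 7.6384
exp(-7.6384) = 0.0005
F(t) = 1 - 0.0005
F(t) = 0.9995

0.9995


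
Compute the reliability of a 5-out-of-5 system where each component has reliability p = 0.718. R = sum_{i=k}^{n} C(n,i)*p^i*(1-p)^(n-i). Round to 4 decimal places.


k = 5, n = 5, p = 0.718
i=5: C(5,5)=1 * 0.718^5 * 0.282^0 = 0.1908
R = sum of terms = 0.1908

0.1908


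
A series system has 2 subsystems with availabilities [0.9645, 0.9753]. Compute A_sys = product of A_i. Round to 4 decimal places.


Subsystems: [0.9645, 0.9753]
After subsystem 1 (A=0.9645): product = 0.9645
After subsystem 2 (A=0.9753): product = 0.9407
A_sys = 0.9407

0.9407


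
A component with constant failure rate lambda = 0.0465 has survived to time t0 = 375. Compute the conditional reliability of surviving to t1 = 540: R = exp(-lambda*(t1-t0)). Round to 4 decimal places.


lambda = 0.0465
t0 = 375, t1 = 540
t1 - t0 = 165
lambda * (t1-t0) = 0.0465 * 165 = 7.6725
R = exp(-7.6725)
R = 0.0005

0.0005


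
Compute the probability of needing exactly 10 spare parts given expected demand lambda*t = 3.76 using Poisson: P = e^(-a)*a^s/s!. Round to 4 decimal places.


a = 3.76, s = 10
e^(-a) = e^(-3.76) = 0.0233
a^s = 3.76^10 = 564778.8819
s! = 3628800
P = 0.0233 * 564778.8819 / 3628800
P = 0.0036

0.0036


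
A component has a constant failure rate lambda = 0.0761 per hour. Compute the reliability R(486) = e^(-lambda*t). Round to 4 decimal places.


lambda = 0.0761
t = 486
lambda * t = 36.9846
R(t) = e^(-36.9846)
R(t) = 0.0

0.0


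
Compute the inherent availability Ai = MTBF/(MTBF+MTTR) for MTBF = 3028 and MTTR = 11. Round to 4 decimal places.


MTBF = 3028
MTTR = 11
MTBF + MTTR = 3039
Ai = 3028 / 3039
Ai = 0.9964

0.9964


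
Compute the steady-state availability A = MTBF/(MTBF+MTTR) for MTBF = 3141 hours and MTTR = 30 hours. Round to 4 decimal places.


MTBF = 3141
MTTR = 30
MTBF + MTTR = 3171
A = 3141 / 3171
A = 0.9905

0.9905


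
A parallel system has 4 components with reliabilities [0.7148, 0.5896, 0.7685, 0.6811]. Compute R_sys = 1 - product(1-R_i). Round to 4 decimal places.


Components: [0.7148, 0.5896, 0.7685, 0.6811]
(1 - 0.7148) = 0.2852, running product = 0.2852
(1 - 0.5896) = 0.4104, running product = 0.117
(1 - 0.7685) = 0.2315, running product = 0.0271
(1 - 0.6811) = 0.3189, running product = 0.0086
Product of (1-R_i) = 0.0086
R_sys = 1 - 0.0086 = 0.9914

0.9914


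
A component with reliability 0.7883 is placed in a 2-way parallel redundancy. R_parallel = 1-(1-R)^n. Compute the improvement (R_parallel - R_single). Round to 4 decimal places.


R_single = 0.7883, n = 2
1 - R_single = 0.2117
(1 - R_single)^n = 0.2117^2 = 0.0448
R_parallel = 1 - 0.0448 = 0.9552
Improvement = 0.9552 - 0.7883
Improvement = 0.1669

0.1669


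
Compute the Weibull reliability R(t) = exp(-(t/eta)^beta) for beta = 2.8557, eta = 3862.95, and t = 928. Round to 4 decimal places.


beta = 2.8557, eta = 3862.95, t = 928
t/eta = 928 / 3862.95 = 0.2402
(t/eta)^beta = 0.2402^2.8557 = 0.017
R(t) = exp(-0.017)
R(t) = 0.9831

0.9831


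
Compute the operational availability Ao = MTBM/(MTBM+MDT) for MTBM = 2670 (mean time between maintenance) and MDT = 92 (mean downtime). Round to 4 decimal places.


MTBM = 2670
MDT = 92
MTBM + MDT = 2762
Ao = 2670 / 2762
Ao = 0.9667

0.9667


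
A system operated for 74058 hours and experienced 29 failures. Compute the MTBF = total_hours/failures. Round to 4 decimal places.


total_hours = 74058
failures = 29
MTBF = 74058 / 29
MTBF = 2553.7241

2553.7241


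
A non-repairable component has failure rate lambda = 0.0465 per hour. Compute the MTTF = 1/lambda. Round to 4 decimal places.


lambda = 0.0465
MTTF = 1 / 0.0465
MTTF = 21.5054

21.5054


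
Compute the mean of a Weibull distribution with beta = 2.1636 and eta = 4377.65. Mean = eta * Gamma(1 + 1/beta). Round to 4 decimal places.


beta = 2.1636, eta = 4377.65
1/beta = 0.4622
1 + 1/beta = 1.4622
Gamma(1.4622) = 0.8856
Mean = 4377.65 * 0.8856
Mean = 3876.8614

3876.8614


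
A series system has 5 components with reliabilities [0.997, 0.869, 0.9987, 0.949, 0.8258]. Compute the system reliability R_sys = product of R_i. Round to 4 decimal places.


Components: [0.997, 0.869, 0.9987, 0.949, 0.8258]
After component 1 (R=0.997): product = 0.997
After component 2 (R=0.869): product = 0.8664
After component 3 (R=0.9987): product = 0.8653
After component 4 (R=0.949): product = 0.8211
After component 5 (R=0.8258): product = 0.6781
R_sys = 0.6781

0.6781


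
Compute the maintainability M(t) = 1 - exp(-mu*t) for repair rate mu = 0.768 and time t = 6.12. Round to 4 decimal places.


mu = 0.768, t = 6.12
mu * t = 0.768 * 6.12 = 4.7002
exp(-4.7002) = 0.0091
M(t) = 1 - 0.0091
M(t) = 0.9909

0.9909


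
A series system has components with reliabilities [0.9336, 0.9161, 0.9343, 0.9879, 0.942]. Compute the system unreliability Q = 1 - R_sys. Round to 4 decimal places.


Components: [0.9336, 0.9161, 0.9343, 0.9879, 0.942]
After component 1: product = 0.9336
After component 2: product = 0.8553
After component 3: product = 0.7991
After component 4: product = 0.7894
After component 5: product = 0.7436
R_sys = 0.7436
Q = 1 - 0.7436 = 0.2564

0.2564


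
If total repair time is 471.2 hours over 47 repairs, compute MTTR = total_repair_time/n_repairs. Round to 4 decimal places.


total_repair_time = 471.2
n_repairs = 47
MTTR = 471.2 / 47
MTTR = 10.0255

10.0255


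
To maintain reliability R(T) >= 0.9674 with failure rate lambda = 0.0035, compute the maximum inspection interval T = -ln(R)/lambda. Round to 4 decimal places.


R_target = 0.9674
lambda = 0.0035
-ln(0.9674) = 0.0331
T = 0.0331 / 0.0035
T = 9.4695

9.4695


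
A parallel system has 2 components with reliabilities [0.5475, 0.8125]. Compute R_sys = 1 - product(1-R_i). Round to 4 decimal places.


Components: [0.5475, 0.8125]
(1 - 0.5475) = 0.4525, running product = 0.4525
(1 - 0.8125) = 0.1875, running product = 0.0848
Product of (1-R_i) = 0.0848
R_sys = 1 - 0.0848 = 0.9152

0.9152


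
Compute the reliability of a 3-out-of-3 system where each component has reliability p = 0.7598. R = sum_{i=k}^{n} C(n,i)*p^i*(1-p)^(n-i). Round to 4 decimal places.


k = 3, n = 3, p = 0.7598
i=3: C(3,3)=1 * 0.7598^3 * 0.2402^0 = 0.4386
R = sum of terms = 0.4386

0.4386


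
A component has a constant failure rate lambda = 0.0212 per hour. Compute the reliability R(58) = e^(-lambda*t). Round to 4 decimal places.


lambda = 0.0212
t = 58
lambda * t = 1.2296
R(t) = e^(-1.2296)
R(t) = 0.2924

0.2924


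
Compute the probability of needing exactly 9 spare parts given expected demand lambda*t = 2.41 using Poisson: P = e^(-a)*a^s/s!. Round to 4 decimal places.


a = 2.41, s = 9
e^(-a) = e^(-2.41) = 0.0898
a^s = 2.41^9 = 2742.5426
s! = 362880
P = 0.0898 * 2742.5426 / 362880
P = 0.0007

0.0007


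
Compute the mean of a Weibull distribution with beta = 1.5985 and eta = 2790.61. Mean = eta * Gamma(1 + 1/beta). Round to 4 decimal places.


beta = 1.5985, eta = 2790.61
1/beta = 0.6256
1 + 1/beta = 1.6256
Gamma(1.6256) = 0.8967
Mean = 2790.61 * 0.8967
Mean = 2502.2057

2502.2057


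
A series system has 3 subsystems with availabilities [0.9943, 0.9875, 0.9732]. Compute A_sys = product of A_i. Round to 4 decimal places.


Subsystems: [0.9943, 0.9875, 0.9732]
After subsystem 1 (A=0.9943): product = 0.9943
After subsystem 2 (A=0.9875): product = 0.9819
After subsystem 3 (A=0.9732): product = 0.9556
A_sys = 0.9556

0.9556


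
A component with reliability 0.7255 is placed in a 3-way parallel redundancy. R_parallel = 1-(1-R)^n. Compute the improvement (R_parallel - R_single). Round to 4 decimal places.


R_single = 0.7255, n = 3
1 - R_single = 0.2745
(1 - R_single)^n = 0.2745^3 = 0.0207
R_parallel = 1 - 0.0207 = 0.9793
Improvement = 0.9793 - 0.7255
Improvement = 0.2538

0.2538


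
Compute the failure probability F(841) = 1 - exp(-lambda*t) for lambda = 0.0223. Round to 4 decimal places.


lambda = 0.0223, t = 841
lambda * t = 18.7543
exp(-18.7543) = 0.0
F(t) = 1 - 0.0
F(t) = 1.0

1.0


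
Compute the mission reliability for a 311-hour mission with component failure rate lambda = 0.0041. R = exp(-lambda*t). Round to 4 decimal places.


lambda = 0.0041
mission_time = 311
lambda * t = 0.0041 * 311 = 1.2751
R = exp(-1.2751)
R = 0.2794

0.2794


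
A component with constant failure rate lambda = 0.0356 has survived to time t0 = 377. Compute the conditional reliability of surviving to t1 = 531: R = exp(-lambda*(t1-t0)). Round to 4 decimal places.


lambda = 0.0356
t0 = 377, t1 = 531
t1 - t0 = 154
lambda * (t1-t0) = 0.0356 * 154 = 5.4824
R = exp(-5.4824)
R = 0.0042

0.0042


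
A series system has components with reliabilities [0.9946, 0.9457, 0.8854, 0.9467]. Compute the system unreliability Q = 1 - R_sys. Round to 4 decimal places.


Components: [0.9946, 0.9457, 0.8854, 0.9467]
After component 1: product = 0.9946
After component 2: product = 0.9406
After component 3: product = 0.8328
After component 4: product = 0.7884
R_sys = 0.7884
Q = 1 - 0.7884 = 0.2116

0.2116


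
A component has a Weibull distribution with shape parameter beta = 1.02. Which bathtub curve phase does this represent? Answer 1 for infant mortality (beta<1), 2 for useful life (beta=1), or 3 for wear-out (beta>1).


beta = 1.02
Compare beta to 1:
beta < 1 => infant mortality (phase 1)
beta = 1 => useful life (phase 2)
beta > 1 => wear-out (phase 3)
Since beta = 1.02, this is wear-out (increasing failure rate)
Phase = 3

3


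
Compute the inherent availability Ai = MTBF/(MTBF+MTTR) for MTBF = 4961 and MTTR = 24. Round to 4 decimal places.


MTBF = 4961
MTTR = 24
MTBF + MTTR = 4985
Ai = 4961 / 4985
Ai = 0.9952

0.9952


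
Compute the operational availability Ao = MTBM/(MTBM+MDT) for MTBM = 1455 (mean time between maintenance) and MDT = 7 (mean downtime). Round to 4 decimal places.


MTBM = 1455
MDT = 7
MTBM + MDT = 1462
Ao = 1455 / 1462
Ao = 0.9952

0.9952


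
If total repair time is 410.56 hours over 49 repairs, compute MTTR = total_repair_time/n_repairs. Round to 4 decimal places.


total_repair_time = 410.56
n_repairs = 49
MTTR = 410.56 / 49
MTTR = 8.3788

8.3788


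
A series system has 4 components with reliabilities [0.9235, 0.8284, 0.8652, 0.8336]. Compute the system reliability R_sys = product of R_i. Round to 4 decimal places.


Components: [0.9235, 0.8284, 0.8652, 0.8336]
After component 1 (R=0.9235): product = 0.9235
After component 2 (R=0.8284): product = 0.765
After component 3 (R=0.8652): product = 0.6619
After component 4 (R=0.8336): product = 0.5518
R_sys = 0.5518

0.5518


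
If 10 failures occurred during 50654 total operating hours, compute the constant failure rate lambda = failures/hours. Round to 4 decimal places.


failures = 10
total_hours = 50654
lambda = 10 / 50654
lambda = 0.0002

0.0002


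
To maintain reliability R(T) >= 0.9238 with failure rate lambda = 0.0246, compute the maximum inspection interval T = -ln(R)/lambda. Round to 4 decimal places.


R_target = 0.9238
lambda = 0.0246
-ln(0.9238) = 0.0793
T = 0.0793 / 0.0246
T = 3.2219

3.2219


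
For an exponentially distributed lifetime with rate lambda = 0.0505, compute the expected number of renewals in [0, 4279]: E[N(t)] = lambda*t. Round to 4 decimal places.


lambda = 0.0505
t = 4279
E[N(t)] = lambda * t
E[N(t)] = 0.0505 * 4279
E[N(t)] = 216.0895

216.0895


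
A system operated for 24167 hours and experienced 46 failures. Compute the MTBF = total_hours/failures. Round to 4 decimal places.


total_hours = 24167
failures = 46
MTBF = 24167 / 46
MTBF = 525.3696

525.3696


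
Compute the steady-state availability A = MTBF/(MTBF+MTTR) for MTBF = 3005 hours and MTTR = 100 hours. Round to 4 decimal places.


MTBF = 3005
MTTR = 100
MTBF + MTTR = 3105
A = 3005 / 3105
A = 0.9678

0.9678


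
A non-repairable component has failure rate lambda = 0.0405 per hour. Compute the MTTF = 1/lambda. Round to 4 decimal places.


lambda = 0.0405
MTTF = 1 / 0.0405
MTTF = 24.6914

24.6914


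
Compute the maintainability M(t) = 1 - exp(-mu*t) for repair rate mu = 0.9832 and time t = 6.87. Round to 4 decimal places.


mu = 0.9832, t = 6.87
mu * t = 0.9832 * 6.87 = 6.7546
exp(-6.7546) = 0.0012
M(t) = 1 - 0.0012
M(t) = 0.9988

0.9988


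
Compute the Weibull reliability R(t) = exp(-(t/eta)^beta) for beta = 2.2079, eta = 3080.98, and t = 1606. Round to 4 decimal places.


beta = 2.2079, eta = 3080.98, t = 1606
t/eta = 1606 / 3080.98 = 0.5213
(t/eta)^beta = 0.5213^2.2079 = 0.2373
R(t) = exp(-0.2373)
R(t) = 0.7888

0.7888


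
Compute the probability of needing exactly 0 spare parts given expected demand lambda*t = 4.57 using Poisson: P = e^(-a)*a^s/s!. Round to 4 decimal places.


a = 4.57, s = 0
e^(-a) = e^(-4.57) = 0.0104
a^s = 4.57^0 = 1.0
s! = 1
P = 0.0104 * 1.0 / 1
P = 0.0104

0.0104


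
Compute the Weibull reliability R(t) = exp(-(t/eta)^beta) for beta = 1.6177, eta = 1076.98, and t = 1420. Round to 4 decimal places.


beta = 1.6177, eta = 1076.98, t = 1420
t/eta = 1420 / 1076.98 = 1.3185
(t/eta)^beta = 1.3185^1.6177 = 1.5641
R(t) = exp(-1.5641)
R(t) = 0.2093

0.2093


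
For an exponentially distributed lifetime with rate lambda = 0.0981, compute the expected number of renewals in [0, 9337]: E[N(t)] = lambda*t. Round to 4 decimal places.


lambda = 0.0981
t = 9337
E[N(t)] = lambda * t
E[N(t)] = 0.0981 * 9337
E[N(t)] = 915.9597

915.9597


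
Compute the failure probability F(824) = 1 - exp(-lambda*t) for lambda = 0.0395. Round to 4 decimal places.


lambda = 0.0395, t = 824
lambda * t = 32.548
exp(-32.548) = 0.0
F(t) = 1 - 0.0
F(t) = 1.0

1.0


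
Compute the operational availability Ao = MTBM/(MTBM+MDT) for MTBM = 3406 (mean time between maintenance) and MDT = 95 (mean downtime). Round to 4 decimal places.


MTBM = 3406
MDT = 95
MTBM + MDT = 3501
Ao = 3406 / 3501
Ao = 0.9729

0.9729


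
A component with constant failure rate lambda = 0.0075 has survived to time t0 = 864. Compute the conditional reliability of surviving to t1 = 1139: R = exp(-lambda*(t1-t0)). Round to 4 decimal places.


lambda = 0.0075
t0 = 864, t1 = 1139
t1 - t0 = 275
lambda * (t1-t0) = 0.0075 * 275 = 2.0625
R = exp(-2.0625)
R = 0.1271

0.1271


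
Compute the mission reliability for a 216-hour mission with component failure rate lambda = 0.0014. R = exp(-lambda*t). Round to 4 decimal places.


lambda = 0.0014
mission_time = 216
lambda * t = 0.0014 * 216 = 0.3024
R = exp(-0.3024)
R = 0.739

0.739


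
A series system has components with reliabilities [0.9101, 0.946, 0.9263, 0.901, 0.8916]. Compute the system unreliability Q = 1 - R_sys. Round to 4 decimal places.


Components: [0.9101, 0.946, 0.9263, 0.901, 0.8916]
After component 1: product = 0.9101
After component 2: product = 0.861
After component 3: product = 0.7975
After component 4: product = 0.7185
After component 5: product = 0.6407
R_sys = 0.6407
Q = 1 - 0.6407 = 0.3593

0.3593


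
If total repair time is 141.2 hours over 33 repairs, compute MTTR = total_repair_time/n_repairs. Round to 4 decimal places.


total_repair_time = 141.2
n_repairs = 33
MTTR = 141.2 / 33
MTTR = 4.2788

4.2788


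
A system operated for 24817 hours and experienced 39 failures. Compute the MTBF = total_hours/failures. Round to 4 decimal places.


total_hours = 24817
failures = 39
MTBF = 24817 / 39
MTBF = 636.3333

636.3333


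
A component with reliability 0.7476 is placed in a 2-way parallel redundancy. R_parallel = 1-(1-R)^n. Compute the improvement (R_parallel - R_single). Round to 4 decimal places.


R_single = 0.7476, n = 2
1 - R_single = 0.2524
(1 - R_single)^n = 0.2524^2 = 0.0637
R_parallel = 1 - 0.0637 = 0.9363
Improvement = 0.9363 - 0.7476
Improvement = 0.1887

0.1887


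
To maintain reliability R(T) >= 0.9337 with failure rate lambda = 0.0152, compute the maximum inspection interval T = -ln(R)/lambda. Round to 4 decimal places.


R_target = 0.9337
lambda = 0.0152
-ln(0.9337) = 0.0686
T = 0.0686 / 0.0152
T = 4.5132

4.5132


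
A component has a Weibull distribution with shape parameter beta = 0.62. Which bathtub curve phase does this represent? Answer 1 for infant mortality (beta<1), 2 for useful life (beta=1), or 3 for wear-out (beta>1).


beta = 0.62
Compare beta to 1:
beta < 1 => infant mortality (phase 1)
beta = 1 => useful life (phase 2)
beta > 1 => wear-out (phase 3)
Since beta = 0.62, this is infant mortality (decreasing failure rate)
Phase = 1

1


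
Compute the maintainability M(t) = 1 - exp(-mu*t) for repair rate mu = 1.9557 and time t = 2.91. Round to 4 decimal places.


mu = 1.9557, t = 2.91
mu * t = 1.9557 * 2.91 = 5.6911
exp(-5.6911) = 0.0034
M(t) = 1 - 0.0034
M(t) = 0.9966

0.9966


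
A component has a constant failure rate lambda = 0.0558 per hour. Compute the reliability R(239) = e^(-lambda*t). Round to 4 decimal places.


lambda = 0.0558
t = 239
lambda * t = 13.3362
R(t) = e^(-13.3362)
R(t) = 0.0

0.0


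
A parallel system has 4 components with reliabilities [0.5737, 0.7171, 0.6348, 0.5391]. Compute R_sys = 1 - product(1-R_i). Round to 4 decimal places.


Components: [0.5737, 0.7171, 0.6348, 0.5391]
(1 - 0.5737) = 0.4263, running product = 0.4263
(1 - 0.7171) = 0.2829, running product = 0.1206
(1 - 0.6348) = 0.3652, running product = 0.044
(1 - 0.5391) = 0.4609, running product = 0.0203
Product of (1-R_i) = 0.0203
R_sys = 1 - 0.0203 = 0.9797

0.9797


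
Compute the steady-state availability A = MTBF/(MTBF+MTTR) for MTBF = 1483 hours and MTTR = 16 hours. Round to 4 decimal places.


MTBF = 1483
MTTR = 16
MTBF + MTTR = 1499
A = 1483 / 1499
A = 0.9893

0.9893


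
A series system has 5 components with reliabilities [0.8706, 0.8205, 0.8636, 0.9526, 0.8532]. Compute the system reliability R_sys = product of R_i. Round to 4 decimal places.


Components: [0.8706, 0.8205, 0.8636, 0.9526, 0.8532]
After component 1 (R=0.8706): product = 0.8706
After component 2 (R=0.8205): product = 0.7143
After component 3 (R=0.8636): product = 0.6169
After component 4 (R=0.9526): product = 0.5877
After component 5 (R=0.8532): product = 0.5014
R_sys = 0.5014

0.5014


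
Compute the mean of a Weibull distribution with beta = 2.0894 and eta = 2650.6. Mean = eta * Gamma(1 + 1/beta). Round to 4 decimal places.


beta = 2.0894, eta = 2650.6
1/beta = 0.4786
1 + 1/beta = 1.4786
Gamma(1.4786) = 0.8857
Mean = 2650.6 * 0.8857
Mean = 2347.7054

2347.7054


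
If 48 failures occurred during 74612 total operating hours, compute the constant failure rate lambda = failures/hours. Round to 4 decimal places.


failures = 48
total_hours = 74612
lambda = 48 / 74612
lambda = 0.0006

0.0006


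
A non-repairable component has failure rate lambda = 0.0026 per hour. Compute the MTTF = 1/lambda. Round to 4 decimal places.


lambda = 0.0026
MTTF = 1 / 0.0026
MTTF = 384.6154

384.6154


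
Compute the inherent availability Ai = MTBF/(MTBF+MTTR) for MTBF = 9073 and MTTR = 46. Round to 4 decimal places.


MTBF = 9073
MTTR = 46
MTBF + MTTR = 9119
Ai = 9073 / 9119
Ai = 0.995

0.995


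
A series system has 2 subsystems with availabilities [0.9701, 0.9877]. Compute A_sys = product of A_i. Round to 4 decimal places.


Subsystems: [0.9701, 0.9877]
After subsystem 1 (A=0.9701): product = 0.9701
After subsystem 2 (A=0.9877): product = 0.9582
A_sys = 0.9582

0.9582


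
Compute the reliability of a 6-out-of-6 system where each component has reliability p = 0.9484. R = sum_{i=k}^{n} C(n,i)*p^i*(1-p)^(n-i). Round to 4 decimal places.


k = 6, n = 6, p = 0.9484
i=6: C(6,6)=1 * 0.9484^6 * 0.0516^0 = 0.7277
R = sum of terms = 0.7277

0.7277


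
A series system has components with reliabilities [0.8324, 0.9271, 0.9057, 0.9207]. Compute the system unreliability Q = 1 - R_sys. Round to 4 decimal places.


Components: [0.8324, 0.9271, 0.9057, 0.9207]
After component 1: product = 0.8324
After component 2: product = 0.7717
After component 3: product = 0.6989
After component 4: product = 0.6435
R_sys = 0.6435
Q = 1 - 0.6435 = 0.3565

0.3565


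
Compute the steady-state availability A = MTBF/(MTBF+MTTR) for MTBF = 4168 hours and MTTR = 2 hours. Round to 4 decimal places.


MTBF = 4168
MTTR = 2
MTBF + MTTR = 4170
A = 4168 / 4170
A = 0.9995

0.9995


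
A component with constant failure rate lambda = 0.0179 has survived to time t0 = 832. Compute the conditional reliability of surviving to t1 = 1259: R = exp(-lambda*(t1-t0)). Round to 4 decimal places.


lambda = 0.0179
t0 = 832, t1 = 1259
t1 - t0 = 427
lambda * (t1-t0) = 0.0179 * 427 = 7.6433
R = exp(-7.6433)
R = 0.0005

0.0005


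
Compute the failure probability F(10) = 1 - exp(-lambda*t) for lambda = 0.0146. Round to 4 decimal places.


lambda = 0.0146, t = 10
lambda * t = 0.146
exp(-0.146) = 0.8642
F(t) = 1 - 0.8642
F(t) = 0.1358

0.1358


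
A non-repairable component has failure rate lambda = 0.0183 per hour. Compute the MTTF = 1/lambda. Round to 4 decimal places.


lambda = 0.0183
MTTF = 1 / 0.0183
MTTF = 54.6448

54.6448


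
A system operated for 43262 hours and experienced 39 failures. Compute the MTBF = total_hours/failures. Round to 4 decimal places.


total_hours = 43262
failures = 39
MTBF = 43262 / 39
MTBF = 1109.2821

1109.2821


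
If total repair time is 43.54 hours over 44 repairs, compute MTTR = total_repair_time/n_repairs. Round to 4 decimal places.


total_repair_time = 43.54
n_repairs = 44
MTTR = 43.54 / 44
MTTR = 0.9895

0.9895


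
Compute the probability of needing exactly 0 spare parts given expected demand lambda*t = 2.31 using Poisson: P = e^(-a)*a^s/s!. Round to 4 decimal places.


a = 2.31, s = 0
e^(-a) = e^(-2.31) = 0.0993
a^s = 2.31^0 = 1.0
s! = 1
P = 0.0993 * 1.0 / 1
P = 0.0993

0.0993


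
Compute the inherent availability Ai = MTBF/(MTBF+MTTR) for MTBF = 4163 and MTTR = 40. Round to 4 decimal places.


MTBF = 4163
MTTR = 40
MTBF + MTTR = 4203
Ai = 4163 / 4203
Ai = 0.9905

0.9905


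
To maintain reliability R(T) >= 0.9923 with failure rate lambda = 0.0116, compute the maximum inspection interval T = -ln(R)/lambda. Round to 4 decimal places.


R_target = 0.9923
lambda = 0.0116
-ln(0.9923) = 0.0077
T = 0.0077 / 0.0116
T = 0.6664

0.6664


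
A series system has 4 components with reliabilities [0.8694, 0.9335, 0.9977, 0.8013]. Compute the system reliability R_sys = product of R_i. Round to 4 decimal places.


Components: [0.8694, 0.9335, 0.9977, 0.8013]
After component 1 (R=0.8694): product = 0.8694
After component 2 (R=0.9335): product = 0.8116
After component 3 (R=0.9977): product = 0.8097
After component 4 (R=0.8013): product = 0.6488
R_sys = 0.6488

0.6488


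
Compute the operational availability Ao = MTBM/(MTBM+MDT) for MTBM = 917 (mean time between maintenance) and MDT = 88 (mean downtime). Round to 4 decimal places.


MTBM = 917
MDT = 88
MTBM + MDT = 1005
Ao = 917 / 1005
Ao = 0.9124

0.9124


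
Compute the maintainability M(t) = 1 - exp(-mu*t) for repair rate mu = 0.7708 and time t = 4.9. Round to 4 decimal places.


mu = 0.7708, t = 4.9
mu * t = 0.7708 * 4.9 = 3.7769
exp(-3.7769) = 0.0229
M(t) = 1 - 0.0229
M(t) = 0.9771

0.9771


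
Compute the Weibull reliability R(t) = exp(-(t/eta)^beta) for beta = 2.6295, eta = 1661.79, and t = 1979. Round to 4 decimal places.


beta = 2.6295, eta = 1661.79, t = 1979
t/eta = 1979 / 1661.79 = 1.1909
(t/eta)^beta = 1.1909^2.6295 = 1.5831
R(t) = exp(-1.5831)
R(t) = 0.2053

0.2053


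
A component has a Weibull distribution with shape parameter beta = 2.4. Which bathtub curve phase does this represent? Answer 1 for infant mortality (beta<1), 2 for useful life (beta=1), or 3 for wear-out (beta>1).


beta = 2.4
Compare beta to 1:
beta < 1 => infant mortality (phase 1)
beta = 1 => useful life (phase 2)
beta > 1 => wear-out (phase 3)
Since beta = 2.4, this is wear-out (increasing failure rate)
Phase = 3

3


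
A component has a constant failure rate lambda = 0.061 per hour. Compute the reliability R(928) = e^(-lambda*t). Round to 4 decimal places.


lambda = 0.061
t = 928
lambda * t = 56.608
R(t) = e^(-56.608)
R(t) = 0.0

0.0


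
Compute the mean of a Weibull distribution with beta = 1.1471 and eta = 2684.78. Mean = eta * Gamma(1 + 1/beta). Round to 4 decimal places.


beta = 1.1471, eta = 2684.78
1/beta = 0.8718
1 + 1/beta = 1.8718
Gamma(1.8718) = 0.9524
Mean = 2684.78 * 0.9524
Mean = 2556.996

2556.996


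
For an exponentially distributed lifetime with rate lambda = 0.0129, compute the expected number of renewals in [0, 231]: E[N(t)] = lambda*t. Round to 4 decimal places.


lambda = 0.0129
t = 231
E[N(t)] = lambda * t
E[N(t)] = 0.0129 * 231
E[N(t)] = 2.9799

2.9799


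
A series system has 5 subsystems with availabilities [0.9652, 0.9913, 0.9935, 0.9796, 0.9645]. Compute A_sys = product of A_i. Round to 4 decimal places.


Subsystems: [0.9652, 0.9913, 0.9935, 0.9796, 0.9645]
After subsystem 1 (A=0.9652): product = 0.9652
After subsystem 2 (A=0.9913): product = 0.9568
After subsystem 3 (A=0.9935): product = 0.9506
After subsystem 4 (A=0.9796): product = 0.9312
After subsystem 5 (A=0.9645): product = 0.8981
A_sys = 0.8981

0.8981


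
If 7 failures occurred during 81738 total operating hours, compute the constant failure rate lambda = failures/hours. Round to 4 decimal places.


failures = 7
total_hours = 81738
lambda = 7 / 81738
lambda = 0.0001

0.0001


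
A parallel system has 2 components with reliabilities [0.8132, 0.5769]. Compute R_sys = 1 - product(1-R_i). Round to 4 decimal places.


Components: [0.8132, 0.5769]
(1 - 0.8132) = 0.1868, running product = 0.1868
(1 - 0.5769) = 0.4231, running product = 0.079
Product of (1-R_i) = 0.079
R_sys = 1 - 0.079 = 0.921

0.921


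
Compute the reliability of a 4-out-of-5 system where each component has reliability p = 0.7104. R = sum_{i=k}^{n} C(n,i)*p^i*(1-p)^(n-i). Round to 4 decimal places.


k = 4, n = 5, p = 0.7104
i=4: C(5,4)=5 * 0.7104^4 * 0.2896^1 = 0.3688
i=5: C(5,5)=1 * 0.7104^5 * 0.2896^0 = 0.1809
R = sum of terms = 0.5497

0.5497


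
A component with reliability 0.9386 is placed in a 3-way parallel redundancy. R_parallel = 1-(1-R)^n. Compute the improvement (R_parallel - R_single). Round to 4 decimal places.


R_single = 0.9386, n = 3
1 - R_single = 0.0614
(1 - R_single)^n = 0.0614^3 = 0.0002
R_parallel = 1 - 0.0002 = 0.9998
Improvement = 0.9998 - 0.9386
Improvement = 0.0612

0.0612


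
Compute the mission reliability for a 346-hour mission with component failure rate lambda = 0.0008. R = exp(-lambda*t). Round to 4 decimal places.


lambda = 0.0008
mission_time = 346
lambda * t = 0.0008 * 346 = 0.2768
R = exp(-0.2768)
R = 0.7582

0.7582


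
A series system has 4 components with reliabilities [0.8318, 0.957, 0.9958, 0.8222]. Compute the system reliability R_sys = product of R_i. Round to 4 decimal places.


Components: [0.8318, 0.957, 0.9958, 0.8222]
After component 1 (R=0.8318): product = 0.8318
After component 2 (R=0.957): product = 0.796
After component 3 (R=0.9958): product = 0.7927
After component 4 (R=0.8222): product = 0.6517
R_sys = 0.6517

0.6517


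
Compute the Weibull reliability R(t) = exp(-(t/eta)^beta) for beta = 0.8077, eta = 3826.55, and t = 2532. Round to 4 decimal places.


beta = 0.8077, eta = 3826.55, t = 2532
t/eta = 2532 / 3826.55 = 0.6617
(t/eta)^beta = 0.6617^0.8077 = 0.7164
R(t) = exp(-0.7164)
R(t) = 0.4885

0.4885


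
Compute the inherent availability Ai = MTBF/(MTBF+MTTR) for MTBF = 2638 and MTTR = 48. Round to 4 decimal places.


MTBF = 2638
MTTR = 48
MTBF + MTTR = 2686
Ai = 2638 / 2686
Ai = 0.9821

0.9821


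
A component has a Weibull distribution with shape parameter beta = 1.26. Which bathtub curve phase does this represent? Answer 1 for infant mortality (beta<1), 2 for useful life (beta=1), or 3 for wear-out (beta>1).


beta = 1.26
Compare beta to 1:
beta < 1 => infant mortality (phase 1)
beta = 1 => useful life (phase 2)
beta > 1 => wear-out (phase 3)
Since beta = 1.26, this is wear-out (increasing failure rate)
Phase = 3

3


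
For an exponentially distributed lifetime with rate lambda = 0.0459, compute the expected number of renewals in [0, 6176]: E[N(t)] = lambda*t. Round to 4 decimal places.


lambda = 0.0459
t = 6176
E[N(t)] = lambda * t
E[N(t)] = 0.0459 * 6176
E[N(t)] = 283.4784

283.4784


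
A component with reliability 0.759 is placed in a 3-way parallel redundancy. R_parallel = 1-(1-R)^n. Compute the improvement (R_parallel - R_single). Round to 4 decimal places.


R_single = 0.759, n = 3
1 - R_single = 0.241
(1 - R_single)^n = 0.241^3 = 0.014
R_parallel = 1 - 0.014 = 0.986
Improvement = 0.986 - 0.759
Improvement = 0.227

0.227


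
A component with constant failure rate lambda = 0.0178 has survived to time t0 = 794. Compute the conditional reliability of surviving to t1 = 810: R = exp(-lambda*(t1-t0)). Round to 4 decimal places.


lambda = 0.0178
t0 = 794, t1 = 810
t1 - t0 = 16
lambda * (t1-t0) = 0.0178 * 16 = 0.2848
R = exp(-0.2848)
R = 0.7522

0.7522


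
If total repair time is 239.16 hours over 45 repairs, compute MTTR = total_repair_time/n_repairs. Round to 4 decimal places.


total_repair_time = 239.16
n_repairs = 45
MTTR = 239.16 / 45
MTTR = 5.3147

5.3147


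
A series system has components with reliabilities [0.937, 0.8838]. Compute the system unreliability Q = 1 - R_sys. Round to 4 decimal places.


Components: [0.937, 0.8838]
After component 1: product = 0.937
After component 2: product = 0.8281
R_sys = 0.8281
Q = 1 - 0.8281 = 0.1719

0.1719


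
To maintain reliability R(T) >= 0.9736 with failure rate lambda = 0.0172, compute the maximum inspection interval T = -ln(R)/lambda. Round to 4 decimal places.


R_target = 0.9736
lambda = 0.0172
-ln(0.9736) = 0.0268
T = 0.0268 / 0.0172
T = 1.5555

1.5555


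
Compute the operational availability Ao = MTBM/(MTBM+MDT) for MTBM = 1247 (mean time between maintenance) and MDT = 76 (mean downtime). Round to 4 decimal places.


MTBM = 1247
MDT = 76
MTBM + MDT = 1323
Ao = 1247 / 1323
Ao = 0.9426

0.9426


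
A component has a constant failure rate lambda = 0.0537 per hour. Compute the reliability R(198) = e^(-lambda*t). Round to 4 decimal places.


lambda = 0.0537
t = 198
lambda * t = 10.6326
R(t) = e^(-10.6326)
R(t) = 0.0

0.0


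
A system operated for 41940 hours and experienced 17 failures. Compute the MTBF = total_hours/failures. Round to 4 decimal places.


total_hours = 41940
failures = 17
MTBF = 41940 / 17
MTBF = 2467.0588

2467.0588


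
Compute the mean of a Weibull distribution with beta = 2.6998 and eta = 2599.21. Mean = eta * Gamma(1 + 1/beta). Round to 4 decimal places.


beta = 2.6998, eta = 2599.21
1/beta = 0.3704
1 + 1/beta = 1.3704
Gamma(1.3704) = 0.8893
Mean = 2599.21 * 0.8893
Mean = 2311.4276

2311.4276


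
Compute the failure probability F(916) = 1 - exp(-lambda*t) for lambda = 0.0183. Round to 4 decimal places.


lambda = 0.0183, t = 916
lambda * t = 16.7628
exp(-16.7628) = 0.0
F(t) = 1 - 0.0
F(t) = 1.0

1.0


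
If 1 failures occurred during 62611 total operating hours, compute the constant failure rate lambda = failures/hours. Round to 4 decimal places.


failures = 1
total_hours = 62611
lambda = 1 / 62611
lambda = 0.0

0.0


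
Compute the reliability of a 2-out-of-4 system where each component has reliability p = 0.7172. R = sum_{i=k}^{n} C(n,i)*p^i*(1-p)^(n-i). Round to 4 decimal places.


k = 2, n = 4, p = 0.7172
i=2: C(4,2)=6 * 0.7172^2 * 0.2828^2 = 0.2468
i=3: C(4,3)=4 * 0.7172^3 * 0.2828^1 = 0.4173
i=4: C(4,4)=1 * 0.7172^4 * 0.2828^0 = 0.2646
R = sum of terms = 0.9287

0.9287


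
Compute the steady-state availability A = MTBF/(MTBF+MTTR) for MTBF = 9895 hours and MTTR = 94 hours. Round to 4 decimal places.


MTBF = 9895
MTTR = 94
MTBF + MTTR = 9989
A = 9895 / 9989
A = 0.9906

0.9906


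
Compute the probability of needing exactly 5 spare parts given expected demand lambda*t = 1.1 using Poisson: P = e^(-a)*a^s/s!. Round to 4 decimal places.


a = 1.1, s = 5
e^(-a) = e^(-1.1) = 0.3329
a^s = 1.1^5 = 1.6105
s! = 120
P = 0.3329 * 1.6105 / 120
P = 0.0045

0.0045


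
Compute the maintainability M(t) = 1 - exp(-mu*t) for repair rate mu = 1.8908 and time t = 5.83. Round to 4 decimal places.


mu = 1.8908, t = 5.83
mu * t = 1.8908 * 5.83 = 11.0234
exp(-11.0234) = 0.0
M(t) = 1 - 0.0
M(t) = 1.0

1.0


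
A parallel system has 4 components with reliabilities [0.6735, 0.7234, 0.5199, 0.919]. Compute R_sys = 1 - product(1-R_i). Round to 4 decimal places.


Components: [0.6735, 0.7234, 0.5199, 0.919]
(1 - 0.6735) = 0.3265, running product = 0.3265
(1 - 0.7234) = 0.2766, running product = 0.0903
(1 - 0.5199) = 0.4801, running product = 0.0434
(1 - 0.919) = 0.081, running product = 0.0035
Product of (1-R_i) = 0.0035
R_sys = 1 - 0.0035 = 0.9965

0.9965


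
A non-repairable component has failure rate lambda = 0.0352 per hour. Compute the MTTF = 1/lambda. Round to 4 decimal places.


lambda = 0.0352
MTTF = 1 / 0.0352
MTTF = 28.4091

28.4091


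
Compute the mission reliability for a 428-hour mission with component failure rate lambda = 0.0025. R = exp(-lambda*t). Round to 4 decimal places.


lambda = 0.0025
mission_time = 428
lambda * t = 0.0025 * 428 = 1.07
R = exp(-1.07)
R = 0.343

0.343


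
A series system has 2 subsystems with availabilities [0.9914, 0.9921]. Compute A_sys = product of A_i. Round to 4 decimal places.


Subsystems: [0.9914, 0.9921]
After subsystem 1 (A=0.9914): product = 0.9914
After subsystem 2 (A=0.9921): product = 0.9836
A_sys = 0.9836

0.9836


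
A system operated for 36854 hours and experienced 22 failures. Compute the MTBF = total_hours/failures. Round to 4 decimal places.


total_hours = 36854
failures = 22
MTBF = 36854 / 22
MTBF = 1675.1818

1675.1818


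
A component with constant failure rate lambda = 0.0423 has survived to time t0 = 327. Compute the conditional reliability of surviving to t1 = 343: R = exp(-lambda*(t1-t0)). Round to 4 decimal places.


lambda = 0.0423
t0 = 327, t1 = 343
t1 - t0 = 16
lambda * (t1-t0) = 0.0423 * 16 = 0.6768
R = exp(-0.6768)
R = 0.5082

0.5082


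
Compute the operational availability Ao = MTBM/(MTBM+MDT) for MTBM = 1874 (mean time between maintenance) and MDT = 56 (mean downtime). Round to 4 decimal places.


MTBM = 1874
MDT = 56
MTBM + MDT = 1930
Ao = 1874 / 1930
Ao = 0.971

0.971


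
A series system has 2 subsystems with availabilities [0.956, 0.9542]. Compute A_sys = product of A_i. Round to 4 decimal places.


Subsystems: [0.956, 0.9542]
After subsystem 1 (A=0.956): product = 0.956
After subsystem 2 (A=0.9542): product = 0.9122
A_sys = 0.9122

0.9122


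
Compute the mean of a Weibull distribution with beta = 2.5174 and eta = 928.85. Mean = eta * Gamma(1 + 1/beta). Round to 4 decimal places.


beta = 2.5174, eta = 928.85
1/beta = 0.3972
1 + 1/beta = 1.3972
Gamma(1.3972) = 0.8874
Mean = 928.85 * 0.8874
Mean = 824.2781

824.2781


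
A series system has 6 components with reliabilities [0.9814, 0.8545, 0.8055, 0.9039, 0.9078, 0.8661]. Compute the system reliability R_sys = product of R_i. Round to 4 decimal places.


Components: [0.9814, 0.8545, 0.8055, 0.9039, 0.9078, 0.8661]
After component 1 (R=0.9814): product = 0.9814
After component 2 (R=0.8545): product = 0.8386
After component 3 (R=0.8055): product = 0.6755
After component 4 (R=0.9039): product = 0.6106
After component 5 (R=0.9078): product = 0.5543
After component 6 (R=0.8661): product = 0.4801
R_sys = 0.4801

0.4801


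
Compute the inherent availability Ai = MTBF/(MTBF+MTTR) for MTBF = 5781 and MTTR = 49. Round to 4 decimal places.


MTBF = 5781
MTTR = 49
MTBF + MTTR = 5830
Ai = 5781 / 5830
Ai = 0.9916

0.9916


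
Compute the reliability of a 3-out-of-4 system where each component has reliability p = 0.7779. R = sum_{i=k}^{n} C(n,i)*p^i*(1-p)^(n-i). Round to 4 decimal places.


k = 3, n = 4, p = 0.7779
i=3: C(4,3)=4 * 0.7779^3 * 0.2221^1 = 0.4182
i=4: C(4,4)=1 * 0.7779^4 * 0.2221^0 = 0.3662
R = sum of terms = 0.7844

0.7844


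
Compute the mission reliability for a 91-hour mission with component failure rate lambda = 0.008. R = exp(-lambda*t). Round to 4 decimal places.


lambda = 0.008
mission_time = 91
lambda * t = 0.008 * 91 = 0.728
R = exp(-0.728)
R = 0.4829

0.4829


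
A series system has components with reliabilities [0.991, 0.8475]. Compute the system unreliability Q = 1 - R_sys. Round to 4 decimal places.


Components: [0.991, 0.8475]
After component 1: product = 0.991
After component 2: product = 0.8399
R_sys = 0.8399
Q = 1 - 0.8399 = 0.1601

0.1601


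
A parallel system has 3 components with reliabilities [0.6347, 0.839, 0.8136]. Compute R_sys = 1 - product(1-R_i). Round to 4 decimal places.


Components: [0.6347, 0.839, 0.8136]
(1 - 0.6347) = 0.3653, running product = 0.3653
(1 - 0.839) = 0.161, running product = 0.0588
(1 - 0.8136) = 0.1864, running product = 0.011
Product of (1-R_i) = 0.011
R_sys = 1 - 0.011 = 0.989

0.989


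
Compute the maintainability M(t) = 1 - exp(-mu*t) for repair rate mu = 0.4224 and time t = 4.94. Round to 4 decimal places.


mu = 0.4224, t = 4.94
mu * t = 0.4224 * 4.94 = 2.0867
exp(-2.0867) = 0.1241
M(t) = 1 - 0.1241
M(t) = 0.8759

0.8759


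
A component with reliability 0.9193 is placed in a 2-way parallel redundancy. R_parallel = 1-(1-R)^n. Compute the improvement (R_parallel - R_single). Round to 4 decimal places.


R_single = 0.9193, n = 2
1 - R_single = 0.0807
(1 - R_single)^n = 0.0807^2 = 0.0065
R_parallel = 1 - 0.0065 = 0.9935
Improvement = 0.9935 - 0.9193
Improvement = 0.0742

0.0742


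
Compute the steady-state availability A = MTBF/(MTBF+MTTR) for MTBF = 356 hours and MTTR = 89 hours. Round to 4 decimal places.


MTBF = 356
MTTR = 89
MTBF + MTTR = 445
A = 356 / 445
A = 0.8

0.8


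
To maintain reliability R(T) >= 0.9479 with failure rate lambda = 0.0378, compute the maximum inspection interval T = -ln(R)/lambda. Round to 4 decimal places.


R_target = 0.9479
lambda = 0.0378
-ln(0.9479) = 0.0535
T = 0.0535 / 0.0378
T = 1.4155

1.4155


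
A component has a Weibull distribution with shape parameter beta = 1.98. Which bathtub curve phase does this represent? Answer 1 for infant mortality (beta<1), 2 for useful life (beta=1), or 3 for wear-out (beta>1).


beta = 1.98
Compare beta to 1:
beta < 1 => infant mortality (phase 1)
beta = 1 => useful life (phase 2)
beta > 1 => wear-out (phase 3)
Since beta = 1.98, this is wear-out (increasing failure rate)
Phase = 3

3


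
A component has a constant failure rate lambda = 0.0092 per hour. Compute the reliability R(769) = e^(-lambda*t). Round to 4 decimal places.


lambda = 0.0092
t = 769
lambda * t = 7.0748
R(t) = e^(-7.0748)
R(t) = 0.0008

0.0008


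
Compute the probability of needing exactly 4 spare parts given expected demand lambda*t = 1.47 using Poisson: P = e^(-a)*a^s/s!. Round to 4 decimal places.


a = 1.47, s = 4
e^(-a) = e^(-1.47) = 0.2299
a^s = 1.47^4 = 4.6695
s! = 24
P = 0.2299 * 4.6695 / 24
P = 0.0447

0.0447


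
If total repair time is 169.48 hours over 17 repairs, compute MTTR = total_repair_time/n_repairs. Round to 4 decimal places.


total_repair_time = 169.48
n_repairs = 17
MTTR = 169.48 / 17
MTTR = 9.9694

9.9694
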